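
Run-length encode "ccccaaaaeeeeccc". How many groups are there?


Input: ccccaaaaeeeeccc
Scanning for consecutive runs:
  Group 1: 'c' x 4 (positions 0-3)
  Group 2: 'a' x 4 (positions 4-7)
  Group 3: 'e' x 4 (positions 8-11)
  Group 4: 'c' x 3 (positions 12-14)
Total groups: 4

4


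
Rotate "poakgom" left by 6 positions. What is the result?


Input: "poakgom", rotate left by 6
First 6 characters: "poakgo"
Remaining characters: "m"
Concatenate remaining + first: "m" + "poakgo" = "mpoakgo"

mpoakgo


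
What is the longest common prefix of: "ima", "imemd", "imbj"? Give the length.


Words: ima, imemd, imbj
  Position 0: all 'i' => match
  Position 1: all 'm' => match
  Position 2: ('a', 'e', 'b') => mismatch, stop
LCP = "im" (length 2)

2


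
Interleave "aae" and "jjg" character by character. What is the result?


Interleaving "aae" and "jjg":
  Position 0: 'a' from first, 'j' from second => "aj"
  Position 1: 'a' from first, 'j' from second => "aj"
  Position 2: 'e' from first, 'g' from second => "eg"
Result: ajajeg

ajajeg


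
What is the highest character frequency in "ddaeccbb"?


Input: ddaeccbb
Character counts:
  'a': 1
  'b': 2
  'c': 2
  'd': 2
  'e': 1
Maximum frequency: 2

2


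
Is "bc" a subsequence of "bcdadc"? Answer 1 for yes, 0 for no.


Check if "bc" is a subsequence of "bcdadc"
Greedy scan:
  Position 0 ('b'): matches sub[0] = 'b'
  Position 1 ('c'): matches sub[1] = 'c'
  Position 2 ('d'): no match needed
  Position 3 ('a'): no match needed
  Position 4 ('d'): no match needed
  Position 5 ('c'): no match needed
All 2 characters matched => is a subsequence

1


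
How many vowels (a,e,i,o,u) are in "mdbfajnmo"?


Input: mdbfajnmo
Checking each character:
  'm' at position 0: consonant
  'd' at position 1: consonant
  'b' at position 2: consonant
  'f' at position 3: consonant
  'a' at position 4: vowel (running total: 1)
  'j' at position 5: consonant
  'n' at position 6: consonant
  'm' at position 7: consonant
  'o' at position 8: vowel (running total: 2)
Total vowels: 2

2


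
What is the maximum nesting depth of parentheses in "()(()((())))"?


Input: "()(()((())))"
Tracking depth:
  Position 0 '(': depth becomes 1
  Position 1 ')': depth becomes 0
  Position 2 '(': depth becomes 1
  Position 3 '(': depth becomes 2
  Position 4 ')': depth becomes 1
  Position 5 '(': depth becomes 2
  Position 6 '(': depth becomes 3
  Position 7 '(': depth becomes 4
  Position 8 ')': depth becomes 3
  Position 9 ')': depth becomes 2
  Position 10 ')': depth becomes 1
  Position 11 ')': depth becomes 0
Maximum depth reached: 4

4


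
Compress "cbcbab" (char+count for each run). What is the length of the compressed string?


Input: cbcbab
Runs:
  'c' x 1 => "c1"
  'b' x 1 => "b1"
  'c' x 1 => "c1"
  'b' x 1 => "b1"
  'a' x 1 => "a1"
  'b' x 1 => "b1"
Compressed: "c1b1c1b1a1b1"
Compressed length: 12

12


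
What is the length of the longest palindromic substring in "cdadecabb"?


Input: "cdadecabb"
Checking substrings for palindromes:
  [1:4] "dad" (len 3) => palindrome
  [7:9] "bb" (len 2) => palindrome
Longest palindromic substring: "dad" with length 3

3


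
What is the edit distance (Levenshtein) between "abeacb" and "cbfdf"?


Computing edit distance: "abeacb" -> "cbfdf"
DP table:
           c    b    f    d    f
      0    1    2    3    4    5
  a   1    1    2    3    4    5
  b   2    2    1    2    3    4
  e   3    3    2    2    3    4
  a   4    4    3    3    3    4
  c   5    4    4    4    4    4
  b   6    5    4    5    5    5
Edit distance = dp[6][5] = 5

5


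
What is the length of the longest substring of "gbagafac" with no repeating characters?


Input: "gbagafac"
Sliding window (track last position of each char):
  Position 0 ('g'): window [0,0] length 1 -- new best
  Position 1 ('b'): window [0,1] length 2 -- new best
  Position 2 ('a'): window [0,2] length 3 -- new best
  Position 3 ('g'): repeat (last at 0), move window start to 1
  Position 3 ('g'): window [1,3] length 3
  Position 4 ('a'): repeat (last at 2), move window start to 3
  Position 4 ('a'): window [3,4] length 2
  Position 5 ('f'): window [3,5] length 3
  Position 6 ('a'): repeat (last at 4), move window start to 5
  Position 6 ('a'): window [5,6] length 2
  Position 7 ('c'): window [5,7] length 3
Longest substring with no repeats: "gba" with length 3

3


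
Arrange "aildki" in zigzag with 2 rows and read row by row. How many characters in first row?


Zigzag "aildki" into 2 rows:
Placing characters:
  'a' => row 0
  'i' => row 1
  'l' => row 0
  'd' => row 1
  'k' => row 0
  'i' => row 1
Rows:
  Row 0: "alk"
  Row 1: "idi"
First row length: 3

3


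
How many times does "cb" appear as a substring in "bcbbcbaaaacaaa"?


Searching for "cb" in "bcbbcbaaaacaaa"
Scanning each position:
  Position 0: "bc" => no
  Position 1: "cb" => MATCH
  Position 2: "bb" => no
  Position 3: "bc" => no
  Position 4: "cb" => MATCH
  Position 5: "ba" => no
  Position 6: "aa" => no
  Position 7: "aa" => no
  Position 8: "aa" => no
  Position 9: "ac" => no
  Position 10: "ca" => no
  Position 11: "aa" => no
  Position 12: "aa" => no
Total occurrences: 2

2


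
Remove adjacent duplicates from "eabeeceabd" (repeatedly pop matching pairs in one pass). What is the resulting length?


Input: eabeeceabd
Stack-based adjacent duplicate removal:
  Read 'e': push. Stack: e
  Read 'a': push. Stack: ea
  Read 'b': push. Stack: eab
  Read 'e': push. Stack: eabe
  Read 'e': matches stack top 'e' => pop. Stack: eab
  Read 'c': push. Stack: eabc
  Read 'e': push. Stack: eabce
  Read 'a': push. Stack: eabcea
  Read 'b': push. Stack: eabceab
  Read 'd': push. Stack: eabceabd
Final stack: "eabceabd" (length 8)

8


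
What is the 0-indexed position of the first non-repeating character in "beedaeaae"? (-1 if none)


Input: beedaeaae
Character frequencies:
  'a': 3
  'b': 1
  'd': 1
  'e': 4
Scanning left to right for freq == 1:
  Position 0 ('b'): unique! => answer = 0

0


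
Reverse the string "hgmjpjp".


Input: hgmjpjp
Reading characters right to left:
  Position 6: 'p'
  Position 5: 'j'
  Position 4: 'p'
  Position 3: 'j'
  Position 2: 'm'
  Position 1: 'g'
  Position 0: 'h'
Reversed: pjpjmgh

pjpjmgh


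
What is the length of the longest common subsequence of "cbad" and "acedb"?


LCS of "cbad" and "acedb"
DP table:
           a    c    e    d    b
      0    0    0    0    0    0
  c   0    0    1    1    1    1
  b   0    0    1    1    1    2
  a   0    1    1    1    1    2
  d   0    1    1    1    2    2
LCS length = dp[4][5] = 2

2


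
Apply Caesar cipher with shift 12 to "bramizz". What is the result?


Caesar cipher: shift "bramizz" by 12
  'b' (pos 1) + 12 = pos 13 = 'n'
  'r' (pos 17) + 12 = pos 3 = 'd'
  'a' (pos 0) + 12 = pos 12 = 'm'
  'm' (pos 12) + 12 = pos 24 = 'y'
  'i' (pos 8) + 12 = pos 20 = 'u'
  'z' (pos 25) + 12 = pos 11 = 'l'
  'z' (pos 25) + 12 = pos 11 = 'l'
Result: ndmyull

ndmyull


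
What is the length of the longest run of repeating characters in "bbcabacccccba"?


Input: "bbcabacccccba"
Scanning for longest run:
  Position 1 ('b'): continues run of 'b', length=2
  Position 2 ('c'): new char, reset run to 1
  Position 3 ('a'): new char, reset run to 1
  Position 4 ('b'): new char, reset run to 1
  Position 5 ('a'): new char, reset run to 1
  Position 6 ('c'): new char, reset run to 1
  Position 7 ('c'): continues run of 'c', length=2
  Position 8 ('c'): continues run of 'c', length=3
  Position 9 ('c'): continues run of 'c', length=4
  Position 10 ('c'): continues run of 'c', length=5
  Position 11 ('b'): new char, reset run to 1
  Position 12 ('a'): new char, reset run to 1
Longest run: 'c' with length 5

5


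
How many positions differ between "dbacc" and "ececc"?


Comparing "dbacc" and "ececc" position by position:
  Position 0: 'd' vs 'e' => DIFFER
  Position 1: 'b' vs 'c' => DIFFER
  Position 2: 'a' vs 'e' => DIFFER
  Position 3: 'c' vs 'c' => same
  Position 4: 'c' vs 'c' => same
Positions that differ: 3

3


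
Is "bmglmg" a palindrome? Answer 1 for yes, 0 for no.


Input: bmglmg
Reversed: gmlgmb
  Compare pos 0 ('b') with pos 5 ('g'): MISMATCH
  Compare pos 1 ('m') with pos 4 ('m'): match
  Compare pos 2 ('g') with pos 3 ('l'): MISMATCH
Result: not a palindrome

0


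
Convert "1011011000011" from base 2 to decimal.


Input: "1011011000011" in base 2
Positional expansion:
  Digit '1' (value 1) x 2^12 = 4096
  Digit '0' (value 0) x 2^11 = 0
  Digit '1' (value 1) x 2^10 = 1024
  Digit '1' (value 1) x 2^9 = 512
  Digit '0' (value 0) x 2^8 = 0
  Digit '1' (value 1) x 2^7 = 128
  Digit '1' (value 1) x 2^6 = 64
  Digit '0' (value 0) x 2^5 = 0
  Digit '0' (value 0) x 2^4 = 0
  Digit '0' (value 0) x 2^3 = 0
  Digit '0' (value 0) x 2^2 = 0
  Digit '1' (value 1) x 2^1 = 2
  Digit '1' (value 1) x 2^0 = 1
Sum = 5827

5827


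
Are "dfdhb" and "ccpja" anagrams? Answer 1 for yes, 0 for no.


Strings: "dfdhb", "ccpja"
Sorted first:  bddfh
Sorted second: accjp
Differ at position 0: 'b' vs 'a' => not anagrams

0


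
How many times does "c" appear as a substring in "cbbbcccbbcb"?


Searching for "c" in "cbbbcccbbcb"
Scanning each position:
  Position 0: "c" => MATCH
  Position 1: "b" => no
  Position 2: "b" => no
  Position 3: "b" => no
  Position 4: "c" => MATCH
  Position 5: "c" => MATCH
  Position 6: "c" => MATCH
  Position 7: "b" => no
  Position 8: "b" => no
  Position 9: "c" => MATCH
  Position 10: "b" => no
Total occurrences: 5

5


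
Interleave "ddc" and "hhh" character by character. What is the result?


Interleaving "ddc" and "hhh":
  Position 0: 'd' from first, 'h' from second => "dh"
  Position 1: 'd' from first, 'h' from second => "dh"
  Position 2: 'c' from first, 'h' from second => "ch"
Result: dhdhch

dhdhch


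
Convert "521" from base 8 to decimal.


Input: "521" in base 8
Positional expansion:
  Digit '5' (value 5) x 8^2 = 320
  Digit '2' (value 2) x 8^1 = 16
  Digit '1' (value 1) x 8^0 = 1
Sum = 337

337


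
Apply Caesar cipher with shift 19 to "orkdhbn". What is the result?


Caesar cipher: shift "orkdhbn" by 19
  'o' (pos 14) + 19 = pos 7 = 'h'
  'r' (pos 17) + 19 = pos 10 = 'k'
  'k' (pos 10) + 19 = pos 3 = 'd'
  'd' (pos 3) + 19 = pos 22 = 'w'
  'h' (pos 7) + 19 = pos 0 = 'a'
  'b' (pos 1) + 19 = pos 20 = 'u'
  'n' (pos 13) + 19 = pos 6 = 'g'
Result: hkdwaug

hkdwaug


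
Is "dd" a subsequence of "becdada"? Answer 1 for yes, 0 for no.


Check if "dd" is a subsequence of "becdada"
Greedy scan:
  Position 0 ('b'): no match needed
  Position 1 ('e'): no match needed
  Position 2 ('c'): no match needed
  Position 3 ('d'): matches sub[0] = 'd'
  Position 4 ('a'): no match needed
  Position 5 ('d'): matches sub[1] = 'd'
  Position 6 ('a'): no match needed
All 2 characters matched => is a subsequence

1


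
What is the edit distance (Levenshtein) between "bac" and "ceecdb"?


Computing edit distance: "bac" -> "ceecdb"
DP table:
           c    e    e    c    d    b
      0    1    2    3    4    5    6
  b   1    1    2    3    4    5    5
  a   2    2    2    3    4    5    6
  c   3    2    3    3    3    4    5
Edit distance = dp[3][6] = 5

5


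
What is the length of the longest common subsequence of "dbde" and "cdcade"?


LCS of "dbde" and "cdcade"
DP table:
           c    d    c    a    d    e
      0    0    0    0    0    0    0
  d   0    0    1    1    1    1    1
  b   0    0    1    1    1    1    1
  d   0    0    1    1    1    2    2
  e   0    0    1    1    1    2    3
LCS length = dp[4][6] = 3

3


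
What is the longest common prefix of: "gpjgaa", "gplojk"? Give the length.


Words: gpjgaa, gplojk
  Position 0: all 'g' => match
  Position 1: all 'p' => match
  Position 2: ('j', 'l') => mismatch, stop
LCP = "gp" (length 2)

2


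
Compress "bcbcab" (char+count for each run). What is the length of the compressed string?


Input: bcbcab
Runs:
  'b' x 1 => "b1"
  'c' x 1 => "c1"
  'b' x 1 => "b1"
  'c' x 1 => "c1"
  'a' x 1 => "a1"
  'b' x 1 => "b1"
Compressed: "b1c1b1c1a1b1"
Compressed length: 12

12


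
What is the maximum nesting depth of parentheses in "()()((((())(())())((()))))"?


Input: "()()((((())(())())((()))))"
Tracking depth:
  Position 0 '(': depth becomes 1
  Position 1 ')': depth becomes 0
  Position 2 '(': depth becomes 1
  Position 3 ')': depth becomes 0
  Position 4 '(': depth becomes 1
  Position 5 '(': depth becomes 2
  Position 6 '(': depth becomes 3
  Position 7 '(': depth becomes 4
  Position 8 '(': depth becomes 5
  Position 9 ')': depth becomes 4
  Position 10 ')': depth becomes 3
  Position 11 '(': depth becomes 4
  Position 12 '(': depth becomes 5
  Position 13 ')': depth becomes 4
  Position 14 ')': depth becomes 3
  Position 15 '(': depth becomes 4
  Position 16 ')': depth becomes 3
  Position 17 ')': depth becomes 2
  Position 18 '(': depth becomes 3
  Position 19 '(': depth becomes 4
  Position 20 '(': depth becomes 5
  Position 21 ')': depth becomes 4
  Position 22 ')': depth becomes 3
  Position 23 ')': depth becomes 2
  Position 24 ')': depth becomes 1
  Position 25 ')': depth becomes 0
Maximum depth reached: 5

5


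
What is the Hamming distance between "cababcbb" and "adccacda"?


Comparing "cababcbb" and "adccacda" position by position:
  Position 0: 'c' vs 'a' => differ
  Position 1: 'a' vs 'd' => differ
  Position 2: 'b' vs 'c' => differ
  Position 3: 'a' vs 'c' => differ
  Position 4: 'b' vs 'a' => differ
  Position 5: 'c' vs 'c' => same
  Position 6: 'b' vs 'd' => differ
  Position 7: 'b' vs 'a' => differ
Total differences (Hamming distance): 7

7


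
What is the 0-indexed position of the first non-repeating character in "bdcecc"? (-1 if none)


Input: bdcecc
Character frequencies:
  'b': 1
  'c': 3
  'd': 1
  'e': 1
Scanning left to right for freq == 1:
  Position 0 ('b'): unique! => answer = 0

0


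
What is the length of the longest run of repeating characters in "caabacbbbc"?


Input: "caabacbbbc"
Scanning for longest run:
  Position 1 ('a'): new char, reset run to 1
  Position 2 ('a'): continues run of 'a', length=2
  Position 3 ('b'): new char, reset run to 1
  Position 4 ('a'): new char, reset run to 1
  Position 5 ('c'): new char, reset run to 1
  Position 6 ('b'): new char, reset run to 1
  Position 7 ('b'): continues run of 'b', length=2
  Position 8 ('b'): continues run of 'b', length=3
  Position 9 ('c'): new char, reset run to 1
Longest run: 'b' with length 3

3


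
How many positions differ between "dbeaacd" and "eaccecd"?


Comparing "dbeaacd" and "eaccecd" position by position:
  Position 0: 'd' vs 'e' => DIFFER
  Position 1: 'b' vs 'a' => DIFFER
  Position 2: 'e' vs 'c' => DIFFER
  Position 3: 'a' vs 'c' => DIFFER
  Position 4: 'a' vs 'e' => DIFFER
  Position 5: 'c' vs 'c' => same
  Position 6: 'd' vs 'd' => same
Positions that differ: 5

5


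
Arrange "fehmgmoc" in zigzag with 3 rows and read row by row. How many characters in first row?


Zigzag "fehmgmoc" into 3 rows:
Placing characters:
  'f' => row 0
  'e' => row 1
  'h' => row 2
  'm' => row 1
  'g' => row 0
  'm' => row 1
  'o' => row 2
  'c' => row 1
Rows:
  Row 0: "fg"
  Row 1: "emmc"
  Row 2: "ho"
First row length: 2

2


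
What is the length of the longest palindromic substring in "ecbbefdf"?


Input: "ecbbefdf"
Checking substrings for palindromes:
  [5:8] "fdf" (len 3) => palindrome
  [2:4] "bb" (len 2) => palindrome
Longest palindromic substring: "fdf" with length 3

3


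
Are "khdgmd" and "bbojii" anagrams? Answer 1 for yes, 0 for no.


Strings: "khdgmd", "bbojii"
Sorted first:  ddghkm
Sorted second: bbiijo
Differ at position 0: 'd' vs 'b' => not anagrams

0


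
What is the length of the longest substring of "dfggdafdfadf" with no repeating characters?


Input: "dfggdafdfadf"
Sliding window (track last position of each char):
  Position 0 ('d'): window [0,0] length 1 -- new best
  Position 1 ('f'): window [0,1] length 2 -- new best
  Position 2 ('g'): window [0,2] length 3 -- new best
  Position 3 ('g'): repeat (last at 2), move window start to 3
  Position 3 ('g'): window [3,3] length 1
  Position 4 ('d'): window [3,4] length 2
  Position 5 ('a'): window [3,5] length 3
  Position 6 ('f'): window [3,6] length 4 -- new best
  Position 7 ('d'): repeat (last at 4), move window start to 5
  Position 7 ('d'): window [5,7] length 3
  Position 8 ('f'): repeat (last at 6), move window start to 7
  Position 8 ('f'): window [7,8] length 2
  Position 9 ('a'): window [7,9] length 3
  Position 10 ('d'): repeat (last at 7), move window start to 8
  Position 10 ('d'): window [8,10] length 3
  Position 11 ('f'): repeat (last at 8), move window start to 9
  Position 11 ('f'): window [9,11] length 3
Longest substring with no repeats: "gdaf" with length 4

4


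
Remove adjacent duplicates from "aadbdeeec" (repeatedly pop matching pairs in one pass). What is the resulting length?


Input: aadbdeeec
Stack-based adjacent duplicate removal:
  Read 'a': push. Stack: a
  Read 'a': matches stack top 'a' => pop. Stack: (empty)
  Read 'd': push. Stack: d
  Read 'b': push. Stack: db
  Read 'd': push. Stack: dbd
  Read 'e': push. Stack: dbde
  Read 'e': matches stack top 'e' => pop. Stack: dbd
  Read 'e': push. Stack: dbde
  Read 'c': push. Stack: dbdec
Final stack: "dbdec" (length 5)

5


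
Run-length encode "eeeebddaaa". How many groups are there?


Input: eeeebddaaa
Scanning for consecutive runs:
  Group 1: 'e' x 4 (positions 0-3)
  Group 2: 'b' x 1 (positions 4-4)
  Group 3: 'd' x 2 (positions 5-6)
  Group 4: 'a' x 3 (positions 7-9)
Total groups: 4

4


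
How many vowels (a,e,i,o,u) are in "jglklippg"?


Input: jglklippg
Checking each character:
  'j' at position 0: consonant
  'g' at position 1: consonant
  'l' at position 2: consonant
  'k' at position 3: consonant
  'l' at position 4: consonant
  'i' at position 5: vowel (running total: 1)
  'p' at position 6: consonant
  'p' at position 7: consonant
  'g' at position 8: consonant
Total vowels: 1

1


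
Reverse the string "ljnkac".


Input: ljnkac
Reading characters right to left:
  Position 5: 'c'
  Position 4: 'a'
  Position 3: 'k'
  Position 2: 'n'
  Position 1: 'j'
  Position 0: 'l'
Reversed: caknjl

caknjl


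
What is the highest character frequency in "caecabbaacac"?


Input: caecabbaacac
Character counts:
  'a': 5
  'b': 2
  'c': 4
  'e': 1
Maximum frequency: 5

5


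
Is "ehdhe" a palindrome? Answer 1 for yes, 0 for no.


Input: ehdhe
Reversed: ehdhe
  Compare pos 0 ('e') with pos 4 ('e'): match
  Compare pos 1 ('h') with pos 3 ('h'): match
Result: palindrome

1


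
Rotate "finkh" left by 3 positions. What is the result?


Input: "finkh", rotate left by 3
First 3 characters: "fin"
Remaining characters: "kh"
Concatenate remaining + first: "kh" + "fin" = "khfin"

khfin


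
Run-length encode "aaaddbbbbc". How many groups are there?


Input: aaaddbbbbc
Scanning for consecutive runs:
  Group 1: 'a' x 3 (positions 0-2)
  Group 2: 'd' x 2 (positions 3-4)
  Group 3: 'b' x 4 (positions 5-8)
  Group 4: 'c' x 1 (positions 9-9)
Total groups: 4

4


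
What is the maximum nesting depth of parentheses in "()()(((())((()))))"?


Input: "()()(((())((()))))"
Tracking depth:
  Position 0 '(': depth becomes 1
  Position 1 ')': depth becomes 0
  Position 2 '(': depth becomes 1
  Position 3 ')': depth becomes 0
  Position 4 '(': depth becomes 1
  Position 5 '(': depth becomes 2
  Position 6 '(': depth becomes 3
  Position 7 '(': depth becomes 4
  Position 8 ')': depth becomes 3
  Position 9 ')': depth becomes 2
  Position 10 '(': depth becomes 3
  Position 11 '(': depth becomes 4
  Position 12 '(': depth becomes 5
  Position 13 ')': depth becomes 4
  Position 14 ')': depth becomes 3
  Position 15 ')': depth becomes 2
  Position 16 ')': depth becomes 1
  Position 17 ')': depth becomes 0
Maximum depth reached: 5

5


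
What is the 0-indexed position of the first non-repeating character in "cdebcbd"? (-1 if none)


Input: cdebcbd
Character frequencies:
  'b': 2
  'c': 2
  'd': 2
  'e': 1
Scanning left to right for freq == 1:
  Position 0 ('c'): freq=2, skip
  Position 1 ('d'): freq=2, skip
  Position 2 ('e'): unique! => answer = 2

2


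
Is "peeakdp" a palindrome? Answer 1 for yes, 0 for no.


Input: peeakdp
Reversed: pdkaeep
  Compare pos 0 ('p') with pos 6 ('p'): match
  Compare pos 1 ('e') with pos 5 ('d'): MISMATCH
  Compare pos 2 ('e') with pos 4 ('k'): MISMATCH
Result: not a palindrome

0


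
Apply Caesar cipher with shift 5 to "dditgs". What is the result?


Caesar cipher: shift "dditgs" by 5
  'd' (pos 3) + 5 = pos 8 = 'i'
  'd' (pos 3) + 5 = pos 8 = 'i'
  'i' (pos 8) + 5 = pos 13 = 'n'
  't' (pos 19) + 5 = pos 24 = 'y'
  'g' (pos 6) + 5 = pos 11 = 'l'
  's' (pos 18) + 5 = pos 23 = 'x'
Result: iinylx

iinylx


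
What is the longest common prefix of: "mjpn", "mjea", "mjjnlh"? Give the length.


Words: mjpn, mjea, mjjnlh
  Position 0: all 'm' => match
  Position 1: all 'j' => match
  Position 2: ('p', 'e', 'j') => mismatch, stop
LCP = "mj" (length 2)

2


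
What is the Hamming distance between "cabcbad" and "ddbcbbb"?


Comparing "cabcbad" and "ddbcbbb" position by position:
  Position 0: 'c' vs 'd' => differ
  Position 1: 'a' vs 'd' => differ
  Position 2: 'b' vs 'b' => same
  Position 3: 'c' vs 'c' => same
  Position 4: 'b' vs 'b' => same
  Position 5: 'a' vs 'b' => differ
  Position 6: 'd' vs 'b' => differ
Total differences (Hamming distance): 4

4


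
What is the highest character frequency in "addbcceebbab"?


Input: addbcceebbab
Character counts:
  'a': 2
  'b': 4
  'c': 2
  'd': 2
  'e': 2
Maximum frequency: 4

4


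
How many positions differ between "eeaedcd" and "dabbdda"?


Comparing "eeaedcd" and "dabbdda" position by position:
  Position 0: 'e' vs 'd' => DIFFER
  Position 1: 'e' vs 'a' => DIFFER
  Position 2: 'a' vs 'b' => DIFFER
  Position 3: 'e' vs 'b' => DIFFER
  Position 4: 'd' vs 'd' => same
  Position 5: 'c' vs 'd' => DIFFER
  Position 6: 'd' vs 'a' => DIFFER
Positions that differ: 6

6


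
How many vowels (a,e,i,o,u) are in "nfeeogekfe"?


Input: nfeeogekfe
Checking each character:
  'n' at position 0: consonant
  'f' at position 1: consonant
  'e' at position 2: vowel (running total: 1)
  'e' at position 3: vowel (running total: 2)
  'o' at position 4: vowel (running total: 3)
  'g' at position 5: consonant
  'e' at position 6: vowel (running total: 4)
  'k' at position 7: consonant
  'f' at position 8: consonant
  'e' at position 9: vowel (running total: 5)
Total vowels: 5

5


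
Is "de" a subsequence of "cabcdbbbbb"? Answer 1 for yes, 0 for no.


Check if "de" is a subsequence of "cabcdbbbbb"
Greedy scan:
  Position 0 ('c'): no match needed
  Position 1 ('a'): no match needed
  Position 2 ('b'): no match needed
  Position 3 ('c'): no match needed
  Position 4 ('d'): matches sub[0] = 'd'
  Position 5 ('b'): no match needed
  Position 6 ('b'): no match needed
  Position 7 ('b'): no match needed
  Position 8 ('b'): no match needed
  Position 9 ('b'): no match needed
Only matched 1/2 characters => not a subsequence

0


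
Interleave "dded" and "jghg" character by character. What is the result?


Interleaving "dded" and "jghg":
  Position 0: 'd' from first, 'j' from second => "dj"
  Position 1: 'd' from first, 'g' from second => "dg"
  Position 2: 'e' from first, 'h' from second => "eh"
  Position 3: 'd' from first, 'g' from second => "dg"
Result: djdgehdg

djdgehdg


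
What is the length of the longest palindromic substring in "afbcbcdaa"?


Input: "afbcbcdaa"
Checking substrings for palindromes:
  [2:5] "bcb" (len 3) => palindrome
  [3:6] "cbc" (len 3) => palindrome
  [7:9] "aa" (len 2) => palindrome
Longest palindromic substring: "bcb" with length 3

3


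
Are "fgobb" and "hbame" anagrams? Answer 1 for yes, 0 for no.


Strings: "fgobb", "hbame"
Sorted first:  bbfgo
Sorted second: abehm
Differ at position 0: 'b' vs 'a' => not anagrams

0


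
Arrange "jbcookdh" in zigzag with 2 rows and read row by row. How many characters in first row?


Zigzag "jbcookdh" into 2 rows:
Placing characters:
  'j' => row 0
  'b' => row 1
  'c' => row 0
  'o' => row 1
  'o' => row 0
  'k' => row 1
  'd' => row 0
  'h' => row 1
Rows:
  Row 0: "jcod"
  Row 1: "bokh"
First row length: 4

4


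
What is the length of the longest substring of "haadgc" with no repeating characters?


Input: "haadgc"
Sliding window (track last position of each char):
  Position 0 ('h'): window [0,0] length 1 -- new best
  Position 1 ('a'): window [0,1] length 2 -- new best
  Position 2 ('a'): repeat (last at 1), move window start to 2
  Position 2 ('a'): window [2,2] length 1
  Position 3 ('d'): window [2,3] length 2
  Position 4 ('g'): window [2,4] length 3 -- new best
  Position 5 ('c'): window [2,5] length 4 -- new best
Longest substring with no repeats: "adgc" with length 4

4


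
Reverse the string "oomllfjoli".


Input: oomllfjoli
Reading characters right to left:
  Position 9: 'i'
  Position 8: 'l'
  Position 7: 'o'
  Position 6: 'j'
  Position 5: 'f'
  Position 4: 'l'
  Position 3: 'l'
  Position 2: 'm'
  Position 1: 'o'
  Position 0: 'o'
Reversed: ilojfllmoo

ilojfllmoo


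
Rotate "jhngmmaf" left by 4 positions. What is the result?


Input: "jhngmmaf", rotate left by 4
First 4 characters: "jhng"
Remaining characters: "mmaf"
Concatenate remaining + first: "mmaf" + "jhng" = "mmafjhng"

mmafjhng


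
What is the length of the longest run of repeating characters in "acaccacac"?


Input: "acaccacac"
Scanning for longest run:
  Position 1 ('c'): new char, reset run to 1
  Position 2 ('a'): new char, reset run to 1
  Position 3 ('c'): new char, reset run to 1
  Position 4 ('c'): continues run of 'c', length=2
  Position 5 ('a'): new char, reset run to 1
  Position 6 ('c'): new char, reset run to 1
  Position 7 ('a'): new char, reset run to 1
  Position 8 ('c'): new char, reset run to 1
Longest run: 'c' with length 2

2


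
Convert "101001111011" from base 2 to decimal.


Input: "101001111011" in base 2
Positional expansion:
  Digit '1' (value 1) x 2^11 = 2048
  Digit '0' (value 0) x 2^10 = 0
  Digit '1' (value 1) x 2^9 = 512
  Digit '0' (value 0) x 2^8 = 0
  Digit '0' (value 0) x 2^7 = 0
  Digit '1' (value 1) x 2^6 = 64
  Digit '1' (value 1) x 2^5 = 32
  Digit '1' (value 1) x 2^4 = 16
  Digit '1' (value 1) x 2^3 = 8
  Digit '0' (value 0) x 2^2 = 0
  Digit '1' (value 1) x 2^1 = 2
  Digit '1' (value 1) x 2^0 = 1
Sum = 2683

2683


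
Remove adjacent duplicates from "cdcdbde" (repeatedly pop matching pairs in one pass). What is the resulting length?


Input: cdcdbde
Stack-based adjacent duplicate removal:
  Read 'c': push. Stack: c
  Read 'd': push. Stack: cd
  Read 'c': push. Stack: cdc
  Read 'd': push. Stack: cdcd
  Read 'b': push. Stack: cdcdb
  Read 'd': push. Stack: cdcdbd
  Read 'e': push. Stack: cdcdbde
Final stack: "cdcdbde" (length 7)

7


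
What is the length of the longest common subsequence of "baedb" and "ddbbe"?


LCS of "baedb" and "ddbbe"
DP table:
           d    d    b    b    e
      0    0    0    0    0    0
  b   0    0    0    1    1    1
  a   0    0    0    1    1    1
  e   0    0    0    1    1    2
  d   0    1    1    1    1    2
  b   0    1    1    2    2    2
LCS length = dp[5][5] = 2

2


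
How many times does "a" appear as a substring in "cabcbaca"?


Searching for "a" in "cabcbaca"
Scanning each position:
  Position 0: "c" => no
  Position 1: "a" => MATCH
  Position 2: "b" => no
  Position 3: "c" => no
  Position 4: "b" => no
  Position 5: "a" => MATCH
  Position 6: "c" => no
  Position 7: "a" => MATCH
Total occurrences: 3

3


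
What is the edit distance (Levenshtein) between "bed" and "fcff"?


Computing edit distance: "bed" -> "fcff"
DP table:
           f    c    f    f
      0    1    2    3    4
  b   1    1    2    3    4
  e   2    2    2    3    4
  d   3    3    3    3    4
Edit distance = dp[3][4] = 4

4


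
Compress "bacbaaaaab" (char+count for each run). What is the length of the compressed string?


Input: bacbaaaaab
Runs:
  'b' x 1 => "b1"
  'a' x 1 => "a1"
  'c' x 1 => "c1"
  'b' x 1 => "b1"
  'a' x 5 => "a5"
  'b' x 1 => "b1"
Compressed: "b1a1c1b1a5b1"
Compressed length: 12

12


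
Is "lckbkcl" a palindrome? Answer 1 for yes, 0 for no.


Input: lckbkcl
Reversed: lckbkcl
  Compare pos 0 ('l') with pos 6 ('l'): match
  Compare pos 1 ('c') with pos 5 ('c'): match
  Compare pos 2 ('k') with pos 4 ('k'): match
Result: palindrome

1


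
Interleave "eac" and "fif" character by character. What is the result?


Interleaving "eac" and "fif":
  Position 0: 'e' from first, 'f' from second => "ef"
  Position 1: 'a' from first, 'i' from second => "ai"
  Position 2: 'c' from first, 'f' from second => "cf"
Result: efaicf

efaicf


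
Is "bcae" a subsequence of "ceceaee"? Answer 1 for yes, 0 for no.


Check if "bcae" is a subsequence of "ceceaee"
Greedy scan:
  Position 0 ('c'): no match needed
  Position 1 ('e'): no match needed
  Position 2 ('c'): no match needed
  Position 3 ('e'): no match needed
  Position 4 ('a'): no match needed
  Position 5 ('e'): no match needed
  Position 6 ('e'): no match needed
Only matched 0/4 characters => not a subsequence

0


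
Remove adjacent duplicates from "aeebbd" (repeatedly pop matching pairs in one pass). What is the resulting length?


Input: aeebbd
Stack-based adjacent duplicate removal:
  Read 'a': push. Stack: a
  Read 'e': push. Stack: ae
  Read 'e': matches stack top 'e' => pop. Stack: a
  Read 'b': push. Stack: ab
  Read 'b': matches stack top 'b' => pop. Stack: a
  Read 'd': push. Stack: ad
Final stack: "ad" (length 2)

2


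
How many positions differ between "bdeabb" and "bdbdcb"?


Comparing "bdeabb" and "bdbdcb" position by position:
  Position 0: 'b' vs 'b' => same
  Position 1: 'd' vs 'd' => same
  Position 2: 'e' vs 'b' => DIFFER
  Position 3: 'a' vs 'd' => DIFFER
  Position 4: 'b' vs 'c' => DIFFER
  Position 5: 'b' vs 'b' => same
Positions that differ: 3

3


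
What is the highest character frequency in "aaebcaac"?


Input: aaebcaac
Character counts:
  'a': 4
  'b': 1
  'c': 2
  'e': 1
Maximum frequency: 4

4


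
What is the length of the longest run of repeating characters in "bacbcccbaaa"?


Input: "bacbcccbaaa"
Scanning for longest run:
  Position 1 ('a'): new char, reset run to 1
  Position 2 ('c'): new char, reset run to 1
  Position 3 ('b'): new char, reset run to 1
  Position 4 ('c'): new char, reset run to 1
  Position 5 ('c'): continues run of 'c', length=2
  Position 6 ('c'): continues run of 'c', length=3
  Position 7 ('b'): new char, reset run to 1
  Position 8 ('a'): new char, reset run to 1
  Position 9 ('a'): continues run of 'a', length=2
  Position 10 ('a'): continues run of 'a', length=3
Longest run: 'c' with length 3

3


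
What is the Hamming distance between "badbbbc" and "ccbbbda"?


Comparing "badbbbc" and "ccbbbda" position by position:
  Position 0: 'b' vs 'c' => differ
  Position 1: 'a' vs 'c' => differ
  Position 2: 'd' vs 'b' => differ
  Position 3: 'b' vs 'b' => same
  Position 4: 'b' vs 'b' => same
  Position 5: 'b' vs 'd' => differ
  Position 6: 'c' vs 'a' => differ
Total differences (Hamming distance): 5

5


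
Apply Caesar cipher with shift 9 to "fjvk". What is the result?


Caesar cipher: shift "fjvk" by 9
  'f' (pos 5) + 9 = pos 14 = 'o'
  'j' (pos 9) + 9 = pos 18 = 's'
  'v' (pos 21) + 9 = pos 4 = 'e'
  'k' (pos 10) + 9 = pos 19 = 't'
Result: oset

oset


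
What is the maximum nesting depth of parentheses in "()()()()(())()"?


Input: "()()()()(())()"
Tracking depth:
  Position 0 '(': depth becomes 1
  Position 1 ')': depth becomes 0
  Position 2 '(': depth becomes 1
  Position 3 ')': depth becomes 0
  Position 4 '(': depth becomes 1
  Position 5 ')': depth becomes 0
  Position 6 '(': depth becomes 1
  Position 7 ')': depth becomes 0
  Position 8 '(': depth becomes 1
  Position 9 '(': depth becomes 2
  Position 10 ')': depth becomes 1
  Position 11 ')': depth becomes 0
  Position 12 '(': depth becomes 1
  Position 13 ')': depth becomes 0
Maximum depth reached: 2

2


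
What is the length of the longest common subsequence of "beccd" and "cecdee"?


LCS of "beccd" and "cecdee"
DP table:
           c    e    c    d    e    e
      0    0    0    0    0    0    0
  b   0    0    0    0    0    0    0
  e   0    0    1    1    1    1    1
  c   0    1    1    2    2    2    2
  c   0    1    1    2    2    2    2
  d   0    1    1    2    3    3    3
LCS length = dp[5][6] = 3

3


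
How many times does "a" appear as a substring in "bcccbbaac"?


Searching for "a" in "bcccbbaac"
Scanning each position:
  Position 0: "b" => no
  Position 1: "c" => no
  Position 2: "c" => no
  Position 3: "c" => no
  Position 4: "b" => no
  Position 5: "b" => no
  Position 6: "a" => MATCH
  Position 7: "a" => MATCH
  Position 8: "c" => no
Total occurrences: 2

2


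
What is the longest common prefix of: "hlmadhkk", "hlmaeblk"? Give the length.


Words: hlmadhkk, hlmaeblk
  Position 0: all 'h' => match
  Position 1: all 'l' => match
  Position 2: all 'm' => match
  Position 3: all 'a' => match
  Position 4: ('d', 'e') => mismatch, stop
LCP = "hlma" (length 4)

4


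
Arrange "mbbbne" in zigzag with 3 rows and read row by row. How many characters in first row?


Zigzag "mbbbne" into 3 rows:
Placing characters:
  'm' => row 0
  'b' => row 1
  'b' => row 2
  'b' => row 1
  'n' => row 0
  'e' => row 1
Rows:
  Row 0: "mn"
  Row 1: "bbe"
  Row 2: "b"
First row length: 2

2


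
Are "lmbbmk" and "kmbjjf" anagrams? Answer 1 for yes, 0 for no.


Strings: "lmbbmk", "kmbjjf"
Sorted first:  bbklmm
Sorted second: bfjjkm
Differ at position 1: 'b' vs 'f' => not anagrams

0


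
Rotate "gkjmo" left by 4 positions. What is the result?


Input: "gkjmo", rotate left by 4
First 4 characters: "gkjm"
Remaining characters: "o"
Concatenate remaining + first: "o" + "gkjm" = "ogkjm"

ogkjm


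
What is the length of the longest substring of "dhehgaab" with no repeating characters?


Input: "dhehgaab"
Sliding window (track last position of each char):
  Position 0 ('d'): window [0,0] length 1 -- new best
  Position 1 ('h'): window [0,1] length 2 -- new best
  Position 2 ('e'): window [0,2] length 3 -- new best
  Position 3 ('h'): repeat (last at 1), move window start to 2
  Position 3 ('h'): window [2,3] length 2
  Position 4 ('g'): window [2,4] length 3
  Position 5 ('a'): window [2,5] length 4 -- new best
  Position 6 ('a'): repeat (last at 5), move window start to 6
  Position 6 ('a'): window [6,6] length 1
  Position 7 ('b'): window [6,7] length 2
Longest substring with no repeats: "ehga" with length 4

4


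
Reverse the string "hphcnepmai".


Input: hphcnepmai
Reading characters right to left:
  Position 9: 'i'
  Position 8: 'a'
  Position 7: 'm'
  Position 6: 'p'
  Position 5: 'e'
  Position 4: 'n'
  Position 3: 'c'
  Position 2: 'h'
  Position 1: 'p'
  Position 0: 'h'
Reversed: iampenchph

iampenchph


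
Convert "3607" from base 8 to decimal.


Input: "3607" in base 8
Positional expansion:
  Digit '3' (value 3) x 8^3 = 1536
  Digit '6' (value 6) x 8^2 = 384
  Digit '0' (value 0) x 8^1 = 0
  Digit '7' (value 7) x 8^0 = 7
Sum = 1927

1927


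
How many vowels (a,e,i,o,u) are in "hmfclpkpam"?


Input: hmfclpkpam
Checking each character:
  'h' at position 0: consonant
  'm' at position 1: consonant
  'f' at position 2: consonant
  'c' at position 3: consonant
  'l' at position 4: consonant
  'p' at position 5: consonant
  'k' at position 6: consonant
  'p' at position 7: consonant
  'a' at position 8: vowel (running total: 1)
  'm' at position 9: consonant
Total vowels: 1

1


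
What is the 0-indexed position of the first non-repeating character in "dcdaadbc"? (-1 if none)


Input: dcdaadbc
Character frequencies:
  'a': 2
  'b': 1
  'c': 2
  'd': 3
Scanning left to right for freq == 1:
  Position 0 ('d'): freq=3, skip
  Position 1 ('c'): freq=2, skip
  Position 2 ('d'): freq=3, skip
  Position 3 ('a'): freq=2, skip
  Position 4 ('a'): freq=2, skip
  Position 5 ('d'): freq=3, skip
  Position 6 ('b'): unique! => answer = 6

6


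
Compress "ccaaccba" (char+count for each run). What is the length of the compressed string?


Input: ccaaccba
Runs:
  'c' x 2 => "c2"
  'a' x 2 => "a2"
  'c' x 2 => "c2"
  'b' x 1 => "b1"
  'a' x 1 => "a1"
Compressed: "c2a2c2b1a1"
Compressed length: 10

10


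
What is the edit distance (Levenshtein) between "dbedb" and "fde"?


Computing edit distance: "dbedb" -> "fde"
DP table:
           f    d    e
      0    1    2    3
  d   1    1    1    2
  b   2    2    2    2
  e   3    3    3    2
  d   4    4    3    3
  b   5    5    4    4
Edit distance = dp[5][3] = 4

4


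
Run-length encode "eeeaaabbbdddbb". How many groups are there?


Input: eeeaaabbbdddbb
Scanning for consecutive runs:
  Group 1: 'e' x 3 (positions 0-2)
  Group 2: 'a' x 3 (positions 3-5)
  Group 3: 'b' x 3 (positions 6-8)
  Group 4: 'd' x 3 (positions 9-11)
  Group 5: 'b' x 2 (positions 12-13)
Total groups: 5

5


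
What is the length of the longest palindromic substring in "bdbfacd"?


Input: "bdbfacd"
Checking substrings for palindromes:
  [0:3] "bdb" (len 3) => palindrome
Longest palindromic substring: "bdb" with length 3

3


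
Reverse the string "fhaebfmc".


Input: fhaebfmc
Reading characters right to left:
  Position 7: 'c'
  Position 6: 'm'
  Position 5: 'f'
  Position 4: 'b'
  Position 3: 'e'
  Position 2: 'a'
  Position 1: 'h'
  Position 0: 'f'
Reversed: cmfbeahf

cmfbeahf


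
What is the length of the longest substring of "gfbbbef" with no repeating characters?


Input: "gfbbbef"
Sliding window (track last position of each char):
  Position 0 ('g'): window [0,0] length 1 -- new best
  Position 1 ('f'): window [0,1] length 2 -- new best
  Position 2 ('b'): window [0,2] length 3 -- new best
  Position 3 ('b'): repeat (last at 2), move window start to 3
  Position 3 ('b'): window [3,3] length 1
  Position 4 ('b'): repeat (last at 3), move window start to 4
  Position 4 ('b'): window [4,4] length 1
  Position 5 ('e'): window [4,5] length 2
  Position 6 ('f'): window [4,6] length 3
Longest substring with no repeats: "gfb" with length 3

3


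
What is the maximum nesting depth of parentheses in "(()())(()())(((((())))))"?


Input: "(()())(()())(((((())))))"
Tracking depth:
  Position 0 '(': depth becomes 1
  Position 1 '(': depth becomes 2
  Position 2 ')': depth becomes 1
  Position 3 '(': depth becomes 2
  Position 4 ')': depth becomes 1
  Position 5 ')': depth becomes 0
  Position 6 '(': depth becomes 1
  Position 7 '(': depth becomes 2
  Position 8 ')': depth becomes 1
  Position 9 '(': depth becomes 2
  Position 10 ')': depth becomes 1
  Position 11 ')': depth becomes 0
  Position 12 '(': depth becomes 1
  Position 13 '(': depth becomes 2
  Position 14 '(': depth becomes 3
  Position 15 '(': depth becomes 4
  Position 16 '(': depth becomes 5
  Position 17 '(': depth becomes 6
  Position 18 ')': depth becomes 5
  Position 19 ')': depth becomes 4
  Position 20 ')': depth becomes 3
  Position 21 ')': depth becomes 2
  Position 22 ')': depth becomes 1
  Position 23 ')': depth becomes 0
Maximum depth reached: 6

6


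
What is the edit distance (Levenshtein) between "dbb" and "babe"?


Computing edit distance: "dbb" -> "babe"
DP table:
           b    a    b    e
      0    1    2    3    4
  d   1    1    2    3    4
  b   2    1    2    2    3
  b   3    2    2    2    3
Edit distance = dp[3][4] = 3

3


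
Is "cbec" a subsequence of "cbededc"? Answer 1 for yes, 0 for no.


Check if "cbec" is a subsequence of "cbededc"
Greedy scan:
  Position 0 ('c'): matches sub[0] = 'c'
  Position 1 ('b'): matches sub[1] = 'b'
  Position 2 ('e'): matches sub[2] = 'e'
  Position 3 ('d'): no match needed
  Position 4 ('e'): no match needed
  Position 5 ('d'): no match needed
  Position 6 ('c'): matches sub[3] = 'c'
All 4 characters matched => is a subsequence

1


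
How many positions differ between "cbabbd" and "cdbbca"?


Comparing "cbabbd" and "cdbbca" position by position:
  Position 0: 'c' vs 'c' => same
  Position 1: 'b' vs 'd' => DIFFER
  Position 2: 'a' vs 'b' => DIFFER
  Position 3: 'b' vs 'b' => same
  Position 4: 'b' vs 'c' => DIFFER
  Position 5: 'd' vs 'a' => DIFFER
Positions that differ: 4

4
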